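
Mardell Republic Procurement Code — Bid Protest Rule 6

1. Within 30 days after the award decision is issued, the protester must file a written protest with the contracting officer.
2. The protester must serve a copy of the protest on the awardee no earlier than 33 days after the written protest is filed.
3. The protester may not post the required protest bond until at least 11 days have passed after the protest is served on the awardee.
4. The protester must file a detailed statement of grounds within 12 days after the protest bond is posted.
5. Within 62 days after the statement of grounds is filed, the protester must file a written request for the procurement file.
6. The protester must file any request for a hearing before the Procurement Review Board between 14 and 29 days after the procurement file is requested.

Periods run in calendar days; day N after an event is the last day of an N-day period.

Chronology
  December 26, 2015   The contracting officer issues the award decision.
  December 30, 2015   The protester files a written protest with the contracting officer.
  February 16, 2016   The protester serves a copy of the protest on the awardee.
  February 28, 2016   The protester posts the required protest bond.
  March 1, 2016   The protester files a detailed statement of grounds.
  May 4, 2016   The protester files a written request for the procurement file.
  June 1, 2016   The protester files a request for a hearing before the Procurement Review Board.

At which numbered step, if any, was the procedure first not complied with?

Step 5

Step 1: 30 days after December 26, 2015 (when the award decision is issued) is January 25, 2016; completed December 30, 2015, before the deadline.
Step 2: the earliest permitted date is 33 days after December 30, 2015 (when the written protest is filed), i.e. February 1, 2016; February 16, 2016 is on or after that date.
Step 3: the earliest permitted date is 11 days after February 16, 2016 (when the protest is served on the awardee), i.e. February 27, 2016; February 28, 2016 is on or after that date.
Step 4: 12 days after February 28, 2016 (when the protest bond is posted) is March 11, 2016; March 1, 2016 is within that limit.
Step 5: 62 days after March 1, 2016 (when the statement of grounds is filed) is May 2, 2016; done May 4, 2016 — 2 days late.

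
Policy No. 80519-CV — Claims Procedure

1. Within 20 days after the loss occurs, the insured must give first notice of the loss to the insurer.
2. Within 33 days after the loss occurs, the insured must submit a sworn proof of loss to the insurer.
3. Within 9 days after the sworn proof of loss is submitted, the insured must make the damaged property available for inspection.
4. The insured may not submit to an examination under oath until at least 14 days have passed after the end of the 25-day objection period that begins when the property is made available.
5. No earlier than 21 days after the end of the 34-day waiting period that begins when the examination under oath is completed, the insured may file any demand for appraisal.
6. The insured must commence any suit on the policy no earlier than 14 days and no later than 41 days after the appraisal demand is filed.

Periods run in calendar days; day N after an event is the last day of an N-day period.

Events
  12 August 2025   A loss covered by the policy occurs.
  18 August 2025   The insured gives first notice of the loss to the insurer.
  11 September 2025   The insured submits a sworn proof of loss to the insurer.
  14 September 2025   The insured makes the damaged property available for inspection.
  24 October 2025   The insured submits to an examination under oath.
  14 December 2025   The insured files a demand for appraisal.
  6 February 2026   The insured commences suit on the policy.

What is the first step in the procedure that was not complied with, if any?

(1) due by 12 August 2025 + 20 days = 1 September 2025; completed 18 August 2025, before the deadline.
(2) due by 12 August 2025 + 33 days = 14 September 2025; done 11 September 2025 — timely.
(3) due by 11 September 2025 + 9 days = 20 September 2025; done 14 September 2025 — timely.
(4) permitted from 9 October 2025 + 14 days = 23 October 2025 onward; done 24 October 2025 — permitted.
(5) permitted from 27 November 2025 + 21 days = 18 December 2025 onward; done 14 December 2025 — 4 days too early.

Step 5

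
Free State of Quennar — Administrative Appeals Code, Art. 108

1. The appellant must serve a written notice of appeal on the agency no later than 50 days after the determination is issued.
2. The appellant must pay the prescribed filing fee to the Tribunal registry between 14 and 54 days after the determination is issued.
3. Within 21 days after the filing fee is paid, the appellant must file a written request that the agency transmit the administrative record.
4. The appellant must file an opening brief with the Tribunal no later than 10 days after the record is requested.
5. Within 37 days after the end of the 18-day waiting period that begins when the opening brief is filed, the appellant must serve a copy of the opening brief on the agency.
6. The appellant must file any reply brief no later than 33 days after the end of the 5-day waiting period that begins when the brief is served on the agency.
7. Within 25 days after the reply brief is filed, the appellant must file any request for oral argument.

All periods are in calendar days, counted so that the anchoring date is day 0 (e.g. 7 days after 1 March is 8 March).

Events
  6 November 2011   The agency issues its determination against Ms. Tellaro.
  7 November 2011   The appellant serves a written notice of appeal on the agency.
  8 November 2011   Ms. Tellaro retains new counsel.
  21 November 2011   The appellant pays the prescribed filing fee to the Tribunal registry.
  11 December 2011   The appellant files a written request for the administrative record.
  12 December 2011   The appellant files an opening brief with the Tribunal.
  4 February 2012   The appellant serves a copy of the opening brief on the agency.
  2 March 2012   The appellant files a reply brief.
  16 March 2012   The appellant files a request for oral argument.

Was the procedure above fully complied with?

Step 1: 50 days after 6 November 2011 (when the determination is issued) is 26 December 2011; completed 7 November 2011, before the deadline.
Step 2: the window is 14–54 days after 6 November 2011 (when the determination is issued), so 20 November 2011 through 30 December 2011; 21 November 2011 falls inside that range.
Step 3: 21 days after 21 November 2011 (when the filing fee is paid) is 12 December 2011; 11 December 2011 is within that limit.
Step 4: 10 days after 11 December 2011 (when the record is requested) is 21 December 2011; 12 December 2011 is within that limit.
Step 5: 37 days after 30 December 2011 (end of the 18-day waiting period, which began when the opening brief is filed on 12 December 2011) is 5 February 2012; completed 4 February 2012, before the deadline.
Step 6: 33 days after 9 February 2012 (end of the 5-day waiting period, which began when the brief is served on the agency on 4 February 2012) is 13 March 2012; 2 March 2012 is within that limit.
Step 7: 25 days after 2 March 2012 (when the reply brief is filed) is 27 March 2012; done 16 March 2012 — timely.

Yes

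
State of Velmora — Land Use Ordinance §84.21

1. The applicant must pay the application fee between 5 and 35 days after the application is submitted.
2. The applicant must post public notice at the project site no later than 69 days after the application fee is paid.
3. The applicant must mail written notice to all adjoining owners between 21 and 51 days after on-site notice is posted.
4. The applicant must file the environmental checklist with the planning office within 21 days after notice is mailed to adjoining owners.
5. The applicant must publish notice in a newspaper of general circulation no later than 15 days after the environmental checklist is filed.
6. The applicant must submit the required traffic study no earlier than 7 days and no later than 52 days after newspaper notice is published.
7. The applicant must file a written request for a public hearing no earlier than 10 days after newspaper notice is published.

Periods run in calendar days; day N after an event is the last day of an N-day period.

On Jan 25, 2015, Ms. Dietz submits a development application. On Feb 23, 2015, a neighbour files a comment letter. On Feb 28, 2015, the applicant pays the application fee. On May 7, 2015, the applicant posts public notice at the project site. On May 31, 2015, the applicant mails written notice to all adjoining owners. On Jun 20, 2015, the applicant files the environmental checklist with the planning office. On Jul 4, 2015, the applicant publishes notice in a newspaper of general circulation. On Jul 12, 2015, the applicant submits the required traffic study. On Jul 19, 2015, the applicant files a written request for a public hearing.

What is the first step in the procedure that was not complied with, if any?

None — every step was satisfied

Step 1 — 5 and 35 days from Jan 25, 2015 (when the application is submitted) are Jan 30, 2015 and Mar 1, 2015 respectively; done Feb 28, 2015 — within the window.
Step 2 — counting 69 days from Feb 28, 2015 (when the application fee is paid) gives a deadline of May 8, 2015; completed May 7, 2015, before the deadline.
Step 3 — 21 and 51 days from May 7, 2015 (when on-site notice is posted) are May 28, 2015 and Jun 27, 2015 respectively; May 31, 2015 falls inside that range.
Step 4 — counting 21 days from May 31, 2015 (when notice is mailed to adjoining owners) gives a deadline of Jun 21, 2015; done Jun 20, 2015 — timely.
Step 5 — counting 15 days from Jun 20, 2015 (when the environmental checklist is filed) gives a deadline of Jul 5, 2015; completed Jul 4, 2015, before the deadline.
Step 6 — 7 and 52 days from Jul 4, 2015 (when newspaper notice is published) are Jul 11, 2015 and Aug 25, 2015 respectively; Jul 12, 2015 falls inside that range.
Step 7 — must wait 10 days from Jul 4, 2015 (when newspaper notice is published), so not before Jul 14, 2015; done Jul 19, 2015 — permitted.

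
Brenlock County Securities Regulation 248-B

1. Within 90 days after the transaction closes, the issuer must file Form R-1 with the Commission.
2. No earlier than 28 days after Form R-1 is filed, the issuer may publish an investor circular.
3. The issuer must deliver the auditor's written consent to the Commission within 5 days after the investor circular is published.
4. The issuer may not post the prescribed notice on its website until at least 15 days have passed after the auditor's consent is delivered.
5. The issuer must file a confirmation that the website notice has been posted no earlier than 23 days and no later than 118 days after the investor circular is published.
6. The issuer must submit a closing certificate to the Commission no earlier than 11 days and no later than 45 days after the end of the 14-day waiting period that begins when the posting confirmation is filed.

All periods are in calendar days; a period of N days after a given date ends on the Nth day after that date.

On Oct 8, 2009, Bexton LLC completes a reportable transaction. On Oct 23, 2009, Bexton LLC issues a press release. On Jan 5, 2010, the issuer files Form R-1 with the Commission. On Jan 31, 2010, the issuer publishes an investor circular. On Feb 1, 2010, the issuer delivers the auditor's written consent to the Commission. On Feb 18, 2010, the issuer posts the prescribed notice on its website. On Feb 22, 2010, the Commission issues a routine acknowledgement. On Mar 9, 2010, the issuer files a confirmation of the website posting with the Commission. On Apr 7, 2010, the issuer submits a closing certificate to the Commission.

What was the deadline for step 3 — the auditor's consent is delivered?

Step 3 runs from Jan 31, 2010, when the investor circular is published. 5 days after Jan 31, 2010 is Feb 5, 2010.

Feb 5, 2010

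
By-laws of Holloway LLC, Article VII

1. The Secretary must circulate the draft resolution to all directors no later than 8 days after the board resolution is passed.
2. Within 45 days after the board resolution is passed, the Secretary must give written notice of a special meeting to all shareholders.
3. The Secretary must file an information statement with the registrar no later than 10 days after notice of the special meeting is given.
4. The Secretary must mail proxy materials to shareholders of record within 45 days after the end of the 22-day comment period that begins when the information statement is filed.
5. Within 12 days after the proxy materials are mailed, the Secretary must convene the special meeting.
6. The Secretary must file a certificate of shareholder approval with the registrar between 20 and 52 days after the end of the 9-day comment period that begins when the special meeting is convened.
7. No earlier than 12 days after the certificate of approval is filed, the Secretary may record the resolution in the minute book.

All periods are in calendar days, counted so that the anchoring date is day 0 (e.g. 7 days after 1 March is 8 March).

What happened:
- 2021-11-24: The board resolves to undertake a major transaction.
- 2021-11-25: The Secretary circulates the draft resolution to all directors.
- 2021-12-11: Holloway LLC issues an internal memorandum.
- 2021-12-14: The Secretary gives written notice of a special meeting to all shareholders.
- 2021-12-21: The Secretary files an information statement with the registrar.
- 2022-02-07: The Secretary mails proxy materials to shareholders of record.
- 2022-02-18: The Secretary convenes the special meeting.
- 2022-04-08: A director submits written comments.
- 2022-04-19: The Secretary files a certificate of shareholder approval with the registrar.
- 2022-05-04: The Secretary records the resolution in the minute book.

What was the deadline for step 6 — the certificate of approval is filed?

2022-04-20

The special meeting is convened on 2022-02-18; the 9-day comment period therefore ends 2022-02-27, and step 6 runs from that date. The window is 20–52 days after 2022-02-27; it closes on 2022-04-20.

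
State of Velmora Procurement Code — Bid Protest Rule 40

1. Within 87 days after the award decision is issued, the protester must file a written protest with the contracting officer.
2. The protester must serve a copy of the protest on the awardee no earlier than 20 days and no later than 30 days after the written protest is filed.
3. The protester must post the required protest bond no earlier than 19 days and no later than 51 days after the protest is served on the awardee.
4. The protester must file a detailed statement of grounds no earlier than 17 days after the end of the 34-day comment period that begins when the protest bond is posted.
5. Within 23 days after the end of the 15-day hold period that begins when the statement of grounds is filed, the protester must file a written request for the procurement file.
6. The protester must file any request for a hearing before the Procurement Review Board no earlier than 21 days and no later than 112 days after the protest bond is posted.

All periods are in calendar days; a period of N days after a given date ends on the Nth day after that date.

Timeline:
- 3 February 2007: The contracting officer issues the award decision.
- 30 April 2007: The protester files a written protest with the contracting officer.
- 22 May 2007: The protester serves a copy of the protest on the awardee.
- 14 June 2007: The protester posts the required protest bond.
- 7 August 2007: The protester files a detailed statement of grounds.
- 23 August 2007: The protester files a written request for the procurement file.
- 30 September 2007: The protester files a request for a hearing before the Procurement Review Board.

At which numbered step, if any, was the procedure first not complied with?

None — every step was satisfied

Step 1: 87 days after 3 February 2007 (when the award decision is issued) is 1 May 2007; 30 April 2007 is within that limit.
Step 2: the window is 20–30 days after 30 April 2007 (when the written protest is filed), so 20 May 2007 through 30 May 2007; done 22 May 2007, which is between those dates.
Step 3: the window is 19–51 days after 22 May 2007 (when the protest is served on the awardee), so 10 June 2007 through 12 July 2007; done 14 June 2007, which is between those dates.
Step 4: the earliest permitted date is 17 days after 18 July 2007 (end of the 34-day comment period, which began when the protest bond is posted on 14 June 2007), i.e. 4 August 2007; done 7 August 2007, after the minimum wait.
Step 5: 23 days after 22 August 2007 (end of the 15-day hold period, which began when the statement of grounds is filed on 7 August 2007) is 14 September 2007; completed 23 August 2007, before the deadline.
Step 6: the window is 21–112 days after 14 June 2007 (when the protest bond is posted), so 5 July 2007 through 4 October 2007; 30 September 2007 falls inside that range.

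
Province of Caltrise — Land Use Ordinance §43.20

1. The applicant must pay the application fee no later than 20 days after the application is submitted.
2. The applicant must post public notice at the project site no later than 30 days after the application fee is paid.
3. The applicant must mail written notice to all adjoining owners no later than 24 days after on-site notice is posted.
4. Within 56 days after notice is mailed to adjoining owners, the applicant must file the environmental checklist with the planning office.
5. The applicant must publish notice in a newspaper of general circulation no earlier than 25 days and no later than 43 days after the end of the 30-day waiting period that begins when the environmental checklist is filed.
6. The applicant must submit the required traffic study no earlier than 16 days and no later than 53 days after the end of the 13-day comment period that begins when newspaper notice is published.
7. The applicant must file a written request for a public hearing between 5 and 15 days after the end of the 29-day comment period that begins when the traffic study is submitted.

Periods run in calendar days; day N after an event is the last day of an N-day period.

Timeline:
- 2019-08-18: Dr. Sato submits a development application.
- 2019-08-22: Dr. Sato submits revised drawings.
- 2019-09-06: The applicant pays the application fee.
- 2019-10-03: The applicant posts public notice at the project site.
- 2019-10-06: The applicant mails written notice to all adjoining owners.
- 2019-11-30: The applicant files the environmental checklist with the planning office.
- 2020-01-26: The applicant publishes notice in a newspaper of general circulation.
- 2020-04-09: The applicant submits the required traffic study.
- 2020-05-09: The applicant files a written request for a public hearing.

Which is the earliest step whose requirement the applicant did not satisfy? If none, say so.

Step 1 — counting 20 days from 2019-08-18 (when the application is submitted) gives a deadline of 2019-09-07; done 2019-09-06 — timely.
Step 2 — counting 30 days from 2019-09-06 (when the application fee is paid) gives a deadline of 2019-10-06; done 2019-10-03 — timely.
Step 3 — counting 24 days from 2019-10-03 (when on-site notice is posted) gives a deadline of 2019-10-27; 2019-10-06 is within that limit.
Step 4 — counting 56 days from 2019-10-06 (when notice is mailed to adjoining owners) gives a deadline of 2019-12-01; done 2019-11-30 — timely.
Step 5 — 25 and 43 days from 2019-12-30 (end of the 30-day waiting period, which began when the environmental checklist is filed on 2019-11-30) are 2020-01-24 and 2020-02-11 respectively; done 2020-01-26 — within the window.
Step 6 — 16 and 53 days from 2020-02-08 (end of the 13-day comment period, which began when newspaper notice is published on 2020-01-26) are 2020-02-24 and 2020-04-01 respectively; done 2020-04-09 — 8 days after the window closed.

Step 6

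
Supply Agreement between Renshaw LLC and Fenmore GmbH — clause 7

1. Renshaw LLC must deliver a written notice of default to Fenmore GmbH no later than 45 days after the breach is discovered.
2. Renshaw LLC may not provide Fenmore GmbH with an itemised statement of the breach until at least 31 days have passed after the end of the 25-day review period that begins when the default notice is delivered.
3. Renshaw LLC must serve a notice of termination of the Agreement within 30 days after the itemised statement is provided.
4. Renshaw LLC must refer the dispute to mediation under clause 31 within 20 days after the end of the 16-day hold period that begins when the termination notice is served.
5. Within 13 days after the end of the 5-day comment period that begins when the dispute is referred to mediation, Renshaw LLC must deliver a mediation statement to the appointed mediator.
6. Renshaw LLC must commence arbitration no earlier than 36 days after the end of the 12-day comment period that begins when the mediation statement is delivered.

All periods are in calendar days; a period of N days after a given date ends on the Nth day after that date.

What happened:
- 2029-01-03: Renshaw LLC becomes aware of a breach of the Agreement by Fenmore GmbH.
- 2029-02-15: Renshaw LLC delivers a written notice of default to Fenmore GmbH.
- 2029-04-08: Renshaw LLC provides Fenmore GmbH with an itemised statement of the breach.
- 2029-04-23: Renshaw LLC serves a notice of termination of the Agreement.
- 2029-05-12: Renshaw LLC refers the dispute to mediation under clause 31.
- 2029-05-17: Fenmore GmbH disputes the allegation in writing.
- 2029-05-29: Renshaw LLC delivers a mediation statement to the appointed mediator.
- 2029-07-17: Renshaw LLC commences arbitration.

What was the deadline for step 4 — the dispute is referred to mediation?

The termination notice is served on 2029-04-23; the 16-day hold period therefore ends 2029-05-09, and step 4 runs from that date. 20 days after 2029-05-09 is 2029-05-29.

2029-05-29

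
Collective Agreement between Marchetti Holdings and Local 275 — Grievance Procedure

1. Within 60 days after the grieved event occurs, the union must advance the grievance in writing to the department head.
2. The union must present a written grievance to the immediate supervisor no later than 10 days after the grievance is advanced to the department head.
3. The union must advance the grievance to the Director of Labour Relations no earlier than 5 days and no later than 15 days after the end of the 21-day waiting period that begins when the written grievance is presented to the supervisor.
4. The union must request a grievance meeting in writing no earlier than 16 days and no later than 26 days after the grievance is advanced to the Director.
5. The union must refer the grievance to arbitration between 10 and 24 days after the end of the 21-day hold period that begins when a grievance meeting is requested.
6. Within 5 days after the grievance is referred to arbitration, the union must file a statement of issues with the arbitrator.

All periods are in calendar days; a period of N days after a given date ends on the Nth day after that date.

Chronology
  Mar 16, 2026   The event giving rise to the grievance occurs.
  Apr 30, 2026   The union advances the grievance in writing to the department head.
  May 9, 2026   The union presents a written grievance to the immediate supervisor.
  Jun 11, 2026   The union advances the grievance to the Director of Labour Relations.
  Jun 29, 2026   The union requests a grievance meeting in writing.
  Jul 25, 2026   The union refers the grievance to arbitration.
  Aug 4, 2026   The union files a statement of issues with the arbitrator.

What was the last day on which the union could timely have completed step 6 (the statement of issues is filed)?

Jul 30, 2026

Step 6 runs from Jul 25, 2026, when the grievance is referred to arbitration. 5 days after Jul 25, 2026 is Jul 30, 2026.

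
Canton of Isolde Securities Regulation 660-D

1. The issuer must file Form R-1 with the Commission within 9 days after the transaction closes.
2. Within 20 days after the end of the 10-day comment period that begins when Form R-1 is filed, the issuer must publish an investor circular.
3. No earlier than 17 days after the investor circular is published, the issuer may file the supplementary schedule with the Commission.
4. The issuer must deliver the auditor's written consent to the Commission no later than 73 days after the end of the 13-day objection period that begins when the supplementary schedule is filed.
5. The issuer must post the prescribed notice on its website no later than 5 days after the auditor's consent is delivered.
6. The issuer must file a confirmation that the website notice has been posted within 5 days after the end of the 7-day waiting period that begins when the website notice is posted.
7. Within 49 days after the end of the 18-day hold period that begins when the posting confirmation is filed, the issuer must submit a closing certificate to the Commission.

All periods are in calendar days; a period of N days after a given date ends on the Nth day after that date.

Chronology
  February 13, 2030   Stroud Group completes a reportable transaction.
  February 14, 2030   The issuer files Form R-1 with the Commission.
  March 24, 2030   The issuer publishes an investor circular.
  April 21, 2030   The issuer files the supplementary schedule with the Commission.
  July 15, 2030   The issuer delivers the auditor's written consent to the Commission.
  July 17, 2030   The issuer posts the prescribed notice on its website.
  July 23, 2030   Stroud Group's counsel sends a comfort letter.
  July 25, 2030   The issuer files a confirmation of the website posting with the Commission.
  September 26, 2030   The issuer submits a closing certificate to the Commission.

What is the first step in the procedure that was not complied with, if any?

(1) due by February 13, 2030 + 9 days = February 22, 2030; February 14, 2030 is within that limit.
(2) due by February 24, 2030 + 20 days = March 16, 2030; not done until March 24, 2030, 8 days after the deadline.
No need to go further; step 2 was not satisfied.

Step 2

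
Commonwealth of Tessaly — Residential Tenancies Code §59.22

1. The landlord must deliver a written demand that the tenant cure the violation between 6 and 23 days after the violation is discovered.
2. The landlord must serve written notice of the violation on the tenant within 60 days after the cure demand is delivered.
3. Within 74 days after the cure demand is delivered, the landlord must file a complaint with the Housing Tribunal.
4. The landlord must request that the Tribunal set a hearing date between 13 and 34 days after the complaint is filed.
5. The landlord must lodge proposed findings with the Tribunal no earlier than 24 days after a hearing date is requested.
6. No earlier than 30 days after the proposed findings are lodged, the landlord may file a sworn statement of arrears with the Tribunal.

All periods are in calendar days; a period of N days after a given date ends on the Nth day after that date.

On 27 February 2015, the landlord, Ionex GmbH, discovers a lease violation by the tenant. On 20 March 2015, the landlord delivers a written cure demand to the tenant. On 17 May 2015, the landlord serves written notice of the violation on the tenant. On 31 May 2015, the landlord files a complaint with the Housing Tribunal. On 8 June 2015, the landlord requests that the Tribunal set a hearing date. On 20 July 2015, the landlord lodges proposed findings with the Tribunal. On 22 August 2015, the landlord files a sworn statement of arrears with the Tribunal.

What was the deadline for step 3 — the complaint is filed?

Step 3 runs from 20 March 2015, when the cure demand is delivered. 74 days after 20 March 2015 is 2 June 2015.

2 June 2015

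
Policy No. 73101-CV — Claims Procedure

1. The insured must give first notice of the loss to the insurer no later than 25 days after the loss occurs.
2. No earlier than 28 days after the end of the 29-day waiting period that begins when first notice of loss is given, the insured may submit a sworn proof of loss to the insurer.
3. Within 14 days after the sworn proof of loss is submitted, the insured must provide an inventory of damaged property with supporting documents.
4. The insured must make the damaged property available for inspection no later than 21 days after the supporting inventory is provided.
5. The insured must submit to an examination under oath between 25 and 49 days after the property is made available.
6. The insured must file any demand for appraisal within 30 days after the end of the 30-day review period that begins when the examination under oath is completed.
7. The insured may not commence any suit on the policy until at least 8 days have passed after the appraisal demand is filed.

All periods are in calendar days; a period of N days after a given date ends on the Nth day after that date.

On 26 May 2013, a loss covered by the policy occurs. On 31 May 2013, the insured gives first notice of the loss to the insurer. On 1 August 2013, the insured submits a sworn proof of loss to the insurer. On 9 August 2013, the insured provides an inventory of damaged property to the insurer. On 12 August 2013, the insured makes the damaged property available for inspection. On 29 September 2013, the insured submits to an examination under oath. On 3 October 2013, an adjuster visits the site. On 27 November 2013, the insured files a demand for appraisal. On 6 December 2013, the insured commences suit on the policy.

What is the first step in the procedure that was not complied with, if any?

None — every step was satisfied

(1) due by 26 May 2013 + 25 days = 20 June 2013; 31 May 2013 is within that limit.
(2) permitted from 29 June 2013 + 28 days = 27 July 2013 onward; done 1 August 2013 — permitted.
(3) due by 1 August 2013 + 14 days = 15 August 2013; 9 August 2013 is within that limit.
(4) due by 9 August 2013 + 21 days = 30 August 2013; completed 12 August 2013, before the deadline.
(5) the permitted window runs from 12 August 2013 + 25 = 6 September 2013 to 12 August 2013 + 49 = 30 September 2013; done 29 September 2013, which is between those dates.
(6) due by 29 October 2013 + 30 days = 28 November 2013; completed 27 November 2013, before the deadline.
(7) permitted from 27 November 2013 + 8 days = 5 December 2013 onward; 6 December 2013 is on or after that date.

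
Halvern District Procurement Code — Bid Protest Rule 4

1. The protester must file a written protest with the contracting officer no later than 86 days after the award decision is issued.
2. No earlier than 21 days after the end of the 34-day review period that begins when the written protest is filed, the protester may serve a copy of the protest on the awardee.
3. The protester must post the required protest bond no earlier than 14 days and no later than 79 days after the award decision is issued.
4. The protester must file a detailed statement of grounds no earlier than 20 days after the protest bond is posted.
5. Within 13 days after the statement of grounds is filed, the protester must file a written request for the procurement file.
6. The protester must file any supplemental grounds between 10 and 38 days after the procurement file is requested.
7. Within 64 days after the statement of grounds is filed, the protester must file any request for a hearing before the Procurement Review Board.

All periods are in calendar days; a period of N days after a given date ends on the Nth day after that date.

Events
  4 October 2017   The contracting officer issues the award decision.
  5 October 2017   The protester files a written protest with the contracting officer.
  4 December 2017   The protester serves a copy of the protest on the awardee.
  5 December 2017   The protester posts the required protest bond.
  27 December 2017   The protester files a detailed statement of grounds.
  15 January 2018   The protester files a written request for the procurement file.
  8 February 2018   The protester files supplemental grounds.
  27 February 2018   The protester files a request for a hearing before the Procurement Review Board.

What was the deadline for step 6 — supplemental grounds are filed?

22 February 2018

Step 6 runs from 15 January 2018, when the procurement file is requested. The window is 10–38 days after 15 January 2018; it closes on 22 February 2018.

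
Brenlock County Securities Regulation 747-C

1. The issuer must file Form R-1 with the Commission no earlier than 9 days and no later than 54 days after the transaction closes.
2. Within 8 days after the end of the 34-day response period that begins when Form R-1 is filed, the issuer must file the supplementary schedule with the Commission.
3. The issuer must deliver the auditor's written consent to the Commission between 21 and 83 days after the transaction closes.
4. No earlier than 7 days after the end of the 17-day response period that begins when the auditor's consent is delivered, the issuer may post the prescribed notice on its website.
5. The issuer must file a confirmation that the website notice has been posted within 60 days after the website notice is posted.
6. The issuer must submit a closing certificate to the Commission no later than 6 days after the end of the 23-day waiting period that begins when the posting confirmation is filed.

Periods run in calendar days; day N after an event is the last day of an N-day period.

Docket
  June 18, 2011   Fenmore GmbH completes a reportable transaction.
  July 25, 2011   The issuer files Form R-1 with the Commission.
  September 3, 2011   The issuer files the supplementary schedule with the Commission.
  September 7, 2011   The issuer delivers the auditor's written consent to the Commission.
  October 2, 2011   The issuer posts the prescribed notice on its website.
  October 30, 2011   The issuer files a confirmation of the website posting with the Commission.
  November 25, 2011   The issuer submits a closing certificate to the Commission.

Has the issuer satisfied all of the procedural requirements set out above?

Step 1: the window is 9–54 days after June 18, 2011 (when the transaction closes), so June 27, 2011 through August 11, 2011; done July 25, 2011, which is between those dates.
Step 2: 8 days after August 28, 2011 (end of the 34-day response period, which began when Form R-1 is filed on July 25, 2011) is September 5, 2011; done September 3, 2011 — timely.
Step 3: the window is 21–83 days after June 18, 2011 (when the transaction closes), so July 9, 2011 through September 9, 2011; September 7, 2011 falls inside that range.
Step 4: the earliest permitted date is 7 days after September 24, 2011 (end of the 17-day response period, which began when the auditor's consent is delivered on September 7, 2011), i.e. October 1, 2011; done October 2, 2011 — permitted.
Step 5: 60 days after October 2, 2011 (when the website notice is posted) is December 1, 2011; completed October 30, 2011, before the deadline.
Step 6: 6 days after November 22, 2011 (end of the 23-day waiting period, which began when the posting confirmation is filed on October 30, 2011) is November 28, 2011; November 25, 2011 is within that limit.

Yes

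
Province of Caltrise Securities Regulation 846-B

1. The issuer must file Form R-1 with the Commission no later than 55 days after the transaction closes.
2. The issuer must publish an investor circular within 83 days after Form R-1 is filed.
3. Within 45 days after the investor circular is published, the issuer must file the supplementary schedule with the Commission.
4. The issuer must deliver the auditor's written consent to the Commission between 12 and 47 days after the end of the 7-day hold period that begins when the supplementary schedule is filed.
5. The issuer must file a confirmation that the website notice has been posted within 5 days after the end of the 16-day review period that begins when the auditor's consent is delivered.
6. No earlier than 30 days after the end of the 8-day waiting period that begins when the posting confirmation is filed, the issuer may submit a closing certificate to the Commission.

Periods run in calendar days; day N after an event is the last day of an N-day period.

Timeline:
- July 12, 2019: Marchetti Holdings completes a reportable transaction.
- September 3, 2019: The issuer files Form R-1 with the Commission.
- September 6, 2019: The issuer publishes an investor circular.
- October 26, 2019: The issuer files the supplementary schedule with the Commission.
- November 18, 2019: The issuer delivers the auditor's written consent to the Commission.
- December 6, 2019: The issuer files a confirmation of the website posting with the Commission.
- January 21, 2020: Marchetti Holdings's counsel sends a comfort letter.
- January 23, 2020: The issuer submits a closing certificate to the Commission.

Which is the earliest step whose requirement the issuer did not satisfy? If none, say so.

Step 3

(1) due by July 12, 2019 + 55 days = September 5, 2019; completed September 3, 2019, before the deadline.
(2) due by September 3, 2019 + 83 days = November 25, 2019; completed September 6, 2019, before the deadline.
(3) due by September 6, 2019 + 45 days = October 21, 2019; October 26, 2019 misses that deadline by 5 days.
The procedure was therefore not followed at step 3.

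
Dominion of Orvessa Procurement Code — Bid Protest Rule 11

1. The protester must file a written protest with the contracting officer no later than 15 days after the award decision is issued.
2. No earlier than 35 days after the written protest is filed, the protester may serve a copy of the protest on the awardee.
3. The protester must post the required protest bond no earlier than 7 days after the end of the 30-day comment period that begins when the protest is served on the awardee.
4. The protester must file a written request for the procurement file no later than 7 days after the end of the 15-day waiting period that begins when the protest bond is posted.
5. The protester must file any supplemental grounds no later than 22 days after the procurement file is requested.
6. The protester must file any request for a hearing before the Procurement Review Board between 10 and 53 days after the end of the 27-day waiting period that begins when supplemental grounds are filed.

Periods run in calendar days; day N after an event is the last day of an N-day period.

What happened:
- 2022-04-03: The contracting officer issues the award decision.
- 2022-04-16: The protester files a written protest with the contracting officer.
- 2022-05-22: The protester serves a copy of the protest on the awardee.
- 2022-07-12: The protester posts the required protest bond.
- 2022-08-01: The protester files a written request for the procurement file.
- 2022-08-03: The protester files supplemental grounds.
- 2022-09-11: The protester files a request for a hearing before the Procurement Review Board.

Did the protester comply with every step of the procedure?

Yes

Step 1 — counting 15 days from 2022-04-03 (when the award decision is issued) gives a deadline of 2022-04-18; 2022-04-16 is within that limit.
Step 2 — must wait 35 days from 2022-04-16 (when the written protest is filed), so not before 2022-05-21; done 2022-05-22 — permitted.
Step 3 — must wait 7 days from 2022-06-21 (end of the 30-day comment period, which began when the protest is served on the awardee on 2022-05-22), so not before 2022-06-28; 2022-07-12 is on or after that date.
Step 4 — counting 7 days from 2022-07-27 (end of the 15-day waiting period, which began when the protest bond is posted on 2022-07-12) gives a deadline of 2022-08-03; done 2022-08-01 — timely.
Step 5 — counting 22 days from 2022-08-01 (when the procurement file is requested) gives a deadline of 2022-08-23; completed 2022-08-03, before the deadline.
Step 6 — 10 and 53 days from 2022-08-30 (end of the 27-day waiting period, which began when supplemental grounds are filed on 2022-08-03) are 2022-09-09 and 2022-10-22 respectively; 2022-09-11 falls inside that range.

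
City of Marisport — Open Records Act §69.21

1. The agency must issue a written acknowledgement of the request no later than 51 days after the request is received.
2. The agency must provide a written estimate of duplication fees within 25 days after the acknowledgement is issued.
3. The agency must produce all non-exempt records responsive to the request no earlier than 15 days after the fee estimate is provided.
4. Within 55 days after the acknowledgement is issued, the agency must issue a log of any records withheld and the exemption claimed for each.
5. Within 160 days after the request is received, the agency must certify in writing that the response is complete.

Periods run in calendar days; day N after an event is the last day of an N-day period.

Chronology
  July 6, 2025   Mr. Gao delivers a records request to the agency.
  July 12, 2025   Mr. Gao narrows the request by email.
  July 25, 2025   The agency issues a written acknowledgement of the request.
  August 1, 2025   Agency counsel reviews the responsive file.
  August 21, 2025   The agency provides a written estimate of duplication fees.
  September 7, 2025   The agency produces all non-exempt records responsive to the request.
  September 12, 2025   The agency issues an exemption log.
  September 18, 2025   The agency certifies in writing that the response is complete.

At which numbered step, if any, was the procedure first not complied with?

(1) due by July 6, 2025 + 51 days = August 26, 2025; done July 25, 2025 — timely.
(2) due by July 25, 2025 + 25 days = August 19, 2025; not done until August 21, 2025, 2 days after the deadline.
The procedure was therefore not followed at step 2.

Step 2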